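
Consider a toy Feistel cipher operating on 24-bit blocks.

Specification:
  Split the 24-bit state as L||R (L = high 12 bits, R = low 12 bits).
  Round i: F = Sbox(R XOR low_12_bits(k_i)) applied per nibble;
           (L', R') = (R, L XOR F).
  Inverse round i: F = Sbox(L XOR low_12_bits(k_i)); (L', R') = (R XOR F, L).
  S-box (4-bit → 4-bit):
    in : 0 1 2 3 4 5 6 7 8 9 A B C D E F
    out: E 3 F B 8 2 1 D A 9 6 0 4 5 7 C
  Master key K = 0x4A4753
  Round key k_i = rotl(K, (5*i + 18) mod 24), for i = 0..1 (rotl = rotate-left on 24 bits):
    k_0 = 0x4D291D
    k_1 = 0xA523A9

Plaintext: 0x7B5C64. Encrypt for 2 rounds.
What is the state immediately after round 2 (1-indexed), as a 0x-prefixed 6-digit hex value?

s_0 = plaintext = 0x7B5C64
s_1 = Round(s_0, k_0) = 0xC6456C
s_2 = Round(s_1, k_1) = 0x56CD26

0x56CD26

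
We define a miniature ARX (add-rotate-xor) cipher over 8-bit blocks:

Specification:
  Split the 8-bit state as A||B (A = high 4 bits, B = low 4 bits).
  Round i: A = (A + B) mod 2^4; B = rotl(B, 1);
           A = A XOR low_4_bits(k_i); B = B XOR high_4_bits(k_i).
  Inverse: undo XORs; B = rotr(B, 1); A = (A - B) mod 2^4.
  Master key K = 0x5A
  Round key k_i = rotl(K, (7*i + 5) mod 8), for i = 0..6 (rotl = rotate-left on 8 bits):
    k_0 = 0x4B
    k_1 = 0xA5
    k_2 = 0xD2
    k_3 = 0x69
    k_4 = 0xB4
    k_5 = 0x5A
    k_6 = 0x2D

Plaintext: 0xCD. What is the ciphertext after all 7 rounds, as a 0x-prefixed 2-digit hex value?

s_0 = plaintext = 0xCD
s_1 = Round(s_0, k_0) = 0x2F
s_2 = Round(s_1, k_1) = 0x45
s_3 = Round(s_2, k_2) = 0xB7
s_4 = Round(s_3, k_3) = 0xB8
s_5 = Round(s_4, k_4) = 0x7A
s_6 = Round(s_5, k_5) = 0xB0
s_7 = Round(s_6, k_6) = 0x62

0x62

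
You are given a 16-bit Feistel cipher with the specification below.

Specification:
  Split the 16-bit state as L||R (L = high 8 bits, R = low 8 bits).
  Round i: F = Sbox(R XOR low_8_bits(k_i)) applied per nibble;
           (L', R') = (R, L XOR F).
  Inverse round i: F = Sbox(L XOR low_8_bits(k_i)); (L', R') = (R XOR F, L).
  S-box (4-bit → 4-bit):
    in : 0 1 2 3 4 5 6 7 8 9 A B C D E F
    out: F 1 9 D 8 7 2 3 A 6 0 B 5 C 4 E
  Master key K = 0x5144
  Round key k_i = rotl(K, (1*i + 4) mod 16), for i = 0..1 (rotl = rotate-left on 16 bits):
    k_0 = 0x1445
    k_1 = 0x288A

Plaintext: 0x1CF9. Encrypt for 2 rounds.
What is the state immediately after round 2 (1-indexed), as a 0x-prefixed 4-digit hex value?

0xA964

s_0 = plaintext = 0x1CF9
s_1 = Round(s_0, k_0) = 0xF9A9
s_2 = Round(s_1, k_1) = 0xA964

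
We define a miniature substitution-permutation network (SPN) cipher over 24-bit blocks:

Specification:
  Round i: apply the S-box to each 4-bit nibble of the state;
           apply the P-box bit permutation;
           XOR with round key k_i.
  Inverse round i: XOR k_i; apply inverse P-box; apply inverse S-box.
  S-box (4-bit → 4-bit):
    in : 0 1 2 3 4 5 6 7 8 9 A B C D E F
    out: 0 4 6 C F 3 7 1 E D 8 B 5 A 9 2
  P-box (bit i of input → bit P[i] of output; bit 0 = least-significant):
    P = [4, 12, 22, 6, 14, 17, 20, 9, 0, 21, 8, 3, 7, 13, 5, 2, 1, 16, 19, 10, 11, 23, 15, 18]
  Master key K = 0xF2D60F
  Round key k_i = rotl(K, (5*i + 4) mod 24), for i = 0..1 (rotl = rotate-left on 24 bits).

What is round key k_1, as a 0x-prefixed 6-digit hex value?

K = 0xF2D60F
k_0 = rotl(K, (5*0+4) mod 24) = rotl(K, 4) = 0x2D60FF
k_1 = rotl(K, (5*1+4) mod 24) = rotl(K, 9) = 0xAC1FE5

0xAC1FE5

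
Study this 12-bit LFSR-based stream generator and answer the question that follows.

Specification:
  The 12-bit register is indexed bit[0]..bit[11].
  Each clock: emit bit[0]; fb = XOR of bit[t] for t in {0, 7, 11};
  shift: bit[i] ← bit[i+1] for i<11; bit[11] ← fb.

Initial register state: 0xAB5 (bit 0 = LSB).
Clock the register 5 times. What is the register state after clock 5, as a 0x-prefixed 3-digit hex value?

0xFD5

reg_0 = 0xAB5
clock 1: out=1, reg = 0xD5A
clock 2: out=0, reg = 0xEAD
clock 3: out=1, reg = 0xF56
clock 4: out=0, reg = 0xFAB
clock 5: out=1, reg = 0xFD5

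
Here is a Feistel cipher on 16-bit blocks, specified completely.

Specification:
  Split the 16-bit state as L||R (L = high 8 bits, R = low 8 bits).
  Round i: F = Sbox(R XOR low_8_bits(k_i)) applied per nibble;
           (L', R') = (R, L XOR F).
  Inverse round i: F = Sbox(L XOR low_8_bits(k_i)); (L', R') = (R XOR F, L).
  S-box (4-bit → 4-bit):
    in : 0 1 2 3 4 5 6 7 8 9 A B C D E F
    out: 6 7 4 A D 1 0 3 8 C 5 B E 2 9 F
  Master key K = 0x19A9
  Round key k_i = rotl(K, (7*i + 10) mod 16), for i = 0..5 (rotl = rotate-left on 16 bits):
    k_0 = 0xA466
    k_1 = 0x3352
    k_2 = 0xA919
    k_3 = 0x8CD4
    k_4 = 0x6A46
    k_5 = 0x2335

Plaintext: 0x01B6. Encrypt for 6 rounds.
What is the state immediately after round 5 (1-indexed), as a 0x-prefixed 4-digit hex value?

0x22E3

s_0 = plaintext = 0x01B6
s_1 = Round(s_0, k_0) = 0xB627
s_2 = Round(s_1, k_1) = 0x2787
s_3 = Round(s_2, k_2) = 0x87EE
s_4 = Round(s_3, k_3) = 0xEE22
s_5 = Round(s_4, k_4) = 0x22E3
s_6 = Round(s_5, k_5) = 0xE302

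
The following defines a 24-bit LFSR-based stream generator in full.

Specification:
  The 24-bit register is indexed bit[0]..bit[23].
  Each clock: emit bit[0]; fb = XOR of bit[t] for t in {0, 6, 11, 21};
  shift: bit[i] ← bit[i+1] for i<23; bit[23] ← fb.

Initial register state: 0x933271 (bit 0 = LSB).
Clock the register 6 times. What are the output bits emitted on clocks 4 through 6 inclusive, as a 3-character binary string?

011

reg_0 = 0x933271
clock 1: out=1, reg = 0x499938
clock 2: out=0, reg = 0xA4CC9C
clock 3: out=0, reg = 0x52664E
clock 4: out=0, reg = 0xA93327
clock 5: out=1, reg = 0x549993
clock 6: out=1, reg = 0x2A4CC9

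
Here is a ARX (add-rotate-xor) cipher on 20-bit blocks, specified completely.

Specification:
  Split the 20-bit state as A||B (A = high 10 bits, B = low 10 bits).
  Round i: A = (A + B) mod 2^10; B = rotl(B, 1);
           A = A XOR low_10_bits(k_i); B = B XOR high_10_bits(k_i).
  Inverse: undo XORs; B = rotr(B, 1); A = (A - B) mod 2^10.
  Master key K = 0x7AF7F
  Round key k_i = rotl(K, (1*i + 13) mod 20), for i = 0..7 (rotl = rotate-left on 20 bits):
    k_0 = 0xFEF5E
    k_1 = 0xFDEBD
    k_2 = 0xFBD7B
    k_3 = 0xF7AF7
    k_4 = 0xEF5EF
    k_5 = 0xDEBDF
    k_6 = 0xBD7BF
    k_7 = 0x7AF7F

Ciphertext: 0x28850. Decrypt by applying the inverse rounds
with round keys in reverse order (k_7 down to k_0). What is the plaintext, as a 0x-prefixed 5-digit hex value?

s_0 = ciphertext = 0x28850
s_1 = InvRound(s_0, k_7) = 0x402DD
s_2 = InvRound(s_1, k_6) = 0xAAC14
s_3 = InvRound(s_2, k_5) = 0xEF5B7
s_4 = InvRound(s_3, k_4) = 0x53505
s_5 = InvRound(s_4, k_3) = 0x1376D
s_6 = InvRound(s_5, k_2) = 0x3D441
s_7 = InvRound(s_6, k_1) = 0x1B5DB
s_8 = InvRound(s_7, k_0) = 0x88D10

0x88D10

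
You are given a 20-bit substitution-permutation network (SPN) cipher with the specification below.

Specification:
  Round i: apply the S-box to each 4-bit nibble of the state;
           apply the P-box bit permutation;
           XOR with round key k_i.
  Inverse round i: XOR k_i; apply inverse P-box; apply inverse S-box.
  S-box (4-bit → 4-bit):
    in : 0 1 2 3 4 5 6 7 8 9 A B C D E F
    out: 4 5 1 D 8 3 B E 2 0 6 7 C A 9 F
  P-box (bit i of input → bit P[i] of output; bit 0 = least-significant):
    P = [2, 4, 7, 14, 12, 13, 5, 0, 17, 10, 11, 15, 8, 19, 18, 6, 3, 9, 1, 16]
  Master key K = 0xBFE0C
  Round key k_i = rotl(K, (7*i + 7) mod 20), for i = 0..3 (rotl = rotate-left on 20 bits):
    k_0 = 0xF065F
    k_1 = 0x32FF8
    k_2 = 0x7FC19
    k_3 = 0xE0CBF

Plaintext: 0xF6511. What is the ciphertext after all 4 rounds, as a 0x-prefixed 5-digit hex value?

0xA0CBD

s_0 = plaintext = 0xF6511
s_1 = Round(s_0, k_0) = 0x411B1
s_2 = Round(s_1, k_1) = 0x4165C
s_3 = Round(s_2, k_2) = 0x00999
s_4 = Round(s_3, k_3) = 0xA0CBD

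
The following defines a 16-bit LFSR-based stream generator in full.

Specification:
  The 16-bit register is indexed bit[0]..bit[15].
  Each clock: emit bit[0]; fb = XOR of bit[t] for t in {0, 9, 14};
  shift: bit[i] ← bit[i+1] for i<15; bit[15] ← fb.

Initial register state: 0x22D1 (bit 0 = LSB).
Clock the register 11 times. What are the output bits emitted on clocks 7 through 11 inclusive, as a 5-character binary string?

reg_0 = 0x22D1
clock 1: out=1, reg = 0x1168
clock 2: out=0, reg = 0x08B4
clock 3: out=0, reg = 0x045A
clock 4: out=0, reg = 0x022D
clock 5: out=1, reg = 0x0116
clock 6: out=0, reg = 0x008B
clock 7: out=1, reg = 0x8045
clock 8: out=1, reg = 0xC022
clock 9: out=0, reg = 0xE011
clock 10: out=1, reg = 0x7008
clock 11: out=0, reg = 0xB804

11010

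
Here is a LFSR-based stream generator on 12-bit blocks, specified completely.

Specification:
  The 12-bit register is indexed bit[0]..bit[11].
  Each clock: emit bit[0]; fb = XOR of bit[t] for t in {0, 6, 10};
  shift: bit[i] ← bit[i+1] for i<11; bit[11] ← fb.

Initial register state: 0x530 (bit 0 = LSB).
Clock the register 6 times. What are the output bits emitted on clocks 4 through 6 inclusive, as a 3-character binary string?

reg_0 = 0x530
clock 1: out=0, reg = 0xA98
clock 2: out=0, reg = 0x54C
clock 3: out=0, reg = 0x2A6
clock 4: out=0, reg = 0x153
clock 5: out=1, reg = 0x0A9
clock 6: out=1, reg = 0x854

011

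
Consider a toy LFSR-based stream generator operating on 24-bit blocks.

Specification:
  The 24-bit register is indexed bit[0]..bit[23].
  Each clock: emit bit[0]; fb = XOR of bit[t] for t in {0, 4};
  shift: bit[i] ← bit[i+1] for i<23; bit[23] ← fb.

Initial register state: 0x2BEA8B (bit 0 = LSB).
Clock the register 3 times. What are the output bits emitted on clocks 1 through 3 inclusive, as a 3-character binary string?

110

reg_0 = 0x2BEA8B
clock 1: out=1, reg = 0x95F545
clock 2: out=1, reg = 0xCAFAA2
clock 3: out=0, reg = 0x657D51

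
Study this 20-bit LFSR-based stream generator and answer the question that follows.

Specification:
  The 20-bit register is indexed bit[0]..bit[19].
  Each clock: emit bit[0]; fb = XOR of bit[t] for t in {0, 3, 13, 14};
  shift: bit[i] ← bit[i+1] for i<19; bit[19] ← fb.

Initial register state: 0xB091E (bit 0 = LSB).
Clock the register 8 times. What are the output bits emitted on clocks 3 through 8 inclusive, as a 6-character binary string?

reg_0 = 0xB091E
clock 1: out=0, reg = 0xD848F
clock 2: out=1, reg = 0x6C247
clock 3: out=1, reg = 0x36123
clock 4: out=1, reg = 0x9B091
clock 5: out=1, reg = 0x4D848
clock 6: out=0, reg = 0x26C24
clock 7: out=0, reg = 0x13612
clock 8: out=0, reg = 0x89B09

111000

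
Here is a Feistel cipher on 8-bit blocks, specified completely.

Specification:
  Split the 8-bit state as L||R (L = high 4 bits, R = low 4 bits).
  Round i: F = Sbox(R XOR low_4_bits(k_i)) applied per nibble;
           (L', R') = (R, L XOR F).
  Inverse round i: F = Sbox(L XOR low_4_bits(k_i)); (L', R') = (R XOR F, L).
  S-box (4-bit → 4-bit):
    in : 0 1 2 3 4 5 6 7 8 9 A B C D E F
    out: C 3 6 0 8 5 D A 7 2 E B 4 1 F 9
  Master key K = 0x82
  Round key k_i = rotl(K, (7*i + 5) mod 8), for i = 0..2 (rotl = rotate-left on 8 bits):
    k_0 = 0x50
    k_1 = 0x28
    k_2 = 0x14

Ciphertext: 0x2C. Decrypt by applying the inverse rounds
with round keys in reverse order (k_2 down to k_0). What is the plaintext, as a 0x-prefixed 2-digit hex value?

s_0 = ciphertext = 0x2C
s_1 = InvRound(s_0, k_2) = 0x12
s_2 = InvRound(s_1, k_1) = 0x01
s_3 = InvRound(s_2, k_0) = 0xD0

0xD0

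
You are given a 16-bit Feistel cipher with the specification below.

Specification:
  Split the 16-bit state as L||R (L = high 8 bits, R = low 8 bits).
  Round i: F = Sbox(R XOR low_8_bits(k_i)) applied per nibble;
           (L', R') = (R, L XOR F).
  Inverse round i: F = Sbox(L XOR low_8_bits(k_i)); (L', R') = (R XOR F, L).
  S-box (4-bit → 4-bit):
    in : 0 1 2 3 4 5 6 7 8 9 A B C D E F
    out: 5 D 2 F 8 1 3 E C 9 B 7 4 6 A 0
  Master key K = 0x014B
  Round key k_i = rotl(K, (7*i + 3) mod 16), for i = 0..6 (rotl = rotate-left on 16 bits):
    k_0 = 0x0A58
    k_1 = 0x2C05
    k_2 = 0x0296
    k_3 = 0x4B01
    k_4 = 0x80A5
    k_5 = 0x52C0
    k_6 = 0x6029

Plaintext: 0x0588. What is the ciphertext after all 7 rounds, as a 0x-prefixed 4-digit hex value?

0xE29A

s_0 = plaintext = 0x0588
s_1 = Round(s_0, k_0) = 0x8860
s_2 = Round(s_1, k_1) = 0x60B9
s_3 = Round(s_2, k_2) = 0xB940
s_4 = Round(s_3, k_3) = 0x4034
s_5 = Round(s_4, k_4) = 0x34DD
s_6 = Round(s_5, k_5) = 0xDDE2
s_7 = Round(s_6, k_6) = 0xE29A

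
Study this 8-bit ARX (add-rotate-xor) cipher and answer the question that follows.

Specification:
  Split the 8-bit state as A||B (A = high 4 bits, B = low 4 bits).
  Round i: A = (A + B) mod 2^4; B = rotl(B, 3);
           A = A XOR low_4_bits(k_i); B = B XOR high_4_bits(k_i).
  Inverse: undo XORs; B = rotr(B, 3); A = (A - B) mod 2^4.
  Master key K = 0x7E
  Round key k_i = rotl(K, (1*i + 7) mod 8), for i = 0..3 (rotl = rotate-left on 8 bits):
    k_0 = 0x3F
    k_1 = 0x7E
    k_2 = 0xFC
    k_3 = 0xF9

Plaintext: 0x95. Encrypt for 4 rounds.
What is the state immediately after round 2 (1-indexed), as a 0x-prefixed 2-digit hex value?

0x4B

s_0 = plaintext = 0x95
s_1 = Round(s_0, k_0) = 0x19
s_2 = Round(s_1, k_1) = 0x4B
s_3 = Round(s_2, k_2) = 0x32
s_4 = Round(s_3, k_3) = 0xCE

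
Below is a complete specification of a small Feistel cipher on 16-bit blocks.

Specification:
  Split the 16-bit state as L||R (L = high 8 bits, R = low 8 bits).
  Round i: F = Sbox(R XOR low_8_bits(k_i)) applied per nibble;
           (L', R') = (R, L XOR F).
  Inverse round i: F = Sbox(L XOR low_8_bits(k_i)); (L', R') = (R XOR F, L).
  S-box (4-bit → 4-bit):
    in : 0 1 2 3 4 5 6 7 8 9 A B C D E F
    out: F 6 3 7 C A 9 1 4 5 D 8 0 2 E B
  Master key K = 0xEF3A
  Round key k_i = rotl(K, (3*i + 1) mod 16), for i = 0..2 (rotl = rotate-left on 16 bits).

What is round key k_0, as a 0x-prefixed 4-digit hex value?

K = 0xEF3A
k_0 = rotl(K, (3*0+1) mod 16) = rotl(K, 1) = 0xDE75

0xDE75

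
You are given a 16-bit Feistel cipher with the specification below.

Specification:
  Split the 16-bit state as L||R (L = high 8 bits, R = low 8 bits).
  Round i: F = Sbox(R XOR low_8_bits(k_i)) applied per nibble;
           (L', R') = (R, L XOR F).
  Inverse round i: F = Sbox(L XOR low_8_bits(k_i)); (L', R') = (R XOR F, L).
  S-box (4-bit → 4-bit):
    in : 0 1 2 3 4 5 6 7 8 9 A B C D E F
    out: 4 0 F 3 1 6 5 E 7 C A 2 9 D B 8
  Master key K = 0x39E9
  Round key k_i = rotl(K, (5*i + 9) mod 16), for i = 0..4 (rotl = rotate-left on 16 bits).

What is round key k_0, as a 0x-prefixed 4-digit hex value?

K = 0x39E9
k_0 = rotl(K, (5*0+9) mod 16) = rotl(K, 9) = 0xD273

0xD273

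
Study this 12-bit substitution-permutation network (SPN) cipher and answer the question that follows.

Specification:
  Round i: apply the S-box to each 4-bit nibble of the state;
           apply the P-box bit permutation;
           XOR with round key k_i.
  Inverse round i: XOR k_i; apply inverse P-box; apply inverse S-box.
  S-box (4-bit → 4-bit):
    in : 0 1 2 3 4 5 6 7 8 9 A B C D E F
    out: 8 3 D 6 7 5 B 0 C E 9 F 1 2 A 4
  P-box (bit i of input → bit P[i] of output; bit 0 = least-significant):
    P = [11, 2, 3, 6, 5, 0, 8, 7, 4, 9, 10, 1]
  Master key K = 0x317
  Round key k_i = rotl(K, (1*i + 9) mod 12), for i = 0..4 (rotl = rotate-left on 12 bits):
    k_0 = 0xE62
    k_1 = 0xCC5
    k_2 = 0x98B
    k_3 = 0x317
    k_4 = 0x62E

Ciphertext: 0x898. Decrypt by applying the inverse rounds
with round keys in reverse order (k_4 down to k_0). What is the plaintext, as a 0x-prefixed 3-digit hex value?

s_0 = ciphertext = 0x898
s_1 = InvRound(s_0, k_4) = 0xBA1
s_2 = InvRound(s_1, k_3) = 0xAA1
s_3 = InvRound(s_2, k_2) = 0xE5F
s_4 = InvRound(s_3, k_1) = 0x60F
s_5 = InvRound(s_4, k_0) = 0x71B

0x71B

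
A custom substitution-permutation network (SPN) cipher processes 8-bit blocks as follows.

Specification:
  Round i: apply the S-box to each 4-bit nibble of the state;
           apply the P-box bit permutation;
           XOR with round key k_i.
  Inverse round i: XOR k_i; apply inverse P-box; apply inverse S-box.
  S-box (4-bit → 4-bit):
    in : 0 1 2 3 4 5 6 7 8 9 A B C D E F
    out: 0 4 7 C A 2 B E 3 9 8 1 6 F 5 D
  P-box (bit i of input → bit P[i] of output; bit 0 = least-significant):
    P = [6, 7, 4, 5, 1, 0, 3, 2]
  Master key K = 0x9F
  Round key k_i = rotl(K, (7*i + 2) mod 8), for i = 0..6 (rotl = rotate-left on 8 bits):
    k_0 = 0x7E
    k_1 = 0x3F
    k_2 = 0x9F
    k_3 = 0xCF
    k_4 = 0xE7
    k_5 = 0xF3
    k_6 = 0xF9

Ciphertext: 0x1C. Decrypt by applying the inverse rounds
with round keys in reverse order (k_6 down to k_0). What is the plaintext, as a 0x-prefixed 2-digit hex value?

0x09

s_0 = ciphertext = 0x1C
s_1 = InvRound(s_0, k_6) = 0x46
s_2 = InvRound(s_1, k_5) = 0x47
s_3 = InvRound(s_2, k_4) = 0x04
s_4 = InvRound(s_3, k_3) = 0x28
s_5 = InvRound(s_4, k_2) = 0x67
s_6 = InvRound(s_5, k_1) = 0x1E
s_7 = InvRound(s_6, k_0) = 0x09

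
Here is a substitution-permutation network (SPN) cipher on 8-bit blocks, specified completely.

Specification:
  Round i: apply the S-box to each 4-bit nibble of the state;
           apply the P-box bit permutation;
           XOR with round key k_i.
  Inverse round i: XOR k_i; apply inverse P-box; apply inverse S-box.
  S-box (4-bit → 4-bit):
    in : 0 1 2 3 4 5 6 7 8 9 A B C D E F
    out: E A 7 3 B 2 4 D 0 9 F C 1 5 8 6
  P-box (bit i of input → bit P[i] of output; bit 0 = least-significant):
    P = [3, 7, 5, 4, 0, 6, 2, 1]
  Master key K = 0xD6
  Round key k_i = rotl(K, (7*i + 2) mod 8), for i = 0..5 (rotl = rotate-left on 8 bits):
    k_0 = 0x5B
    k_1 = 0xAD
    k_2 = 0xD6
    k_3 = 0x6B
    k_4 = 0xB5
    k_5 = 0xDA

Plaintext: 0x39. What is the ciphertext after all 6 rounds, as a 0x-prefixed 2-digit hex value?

s_0 = plaintext = 0x39
s_1 = Round(s_0, k_0) = 0x02
s_2 = Round(s_1, k_1) = 0x43
s_3 = Round(s_2, k_2) = 0x1D
s_4 = Round(s_3, k_3) = 0x01
s_5 = Round(s_4, k_4) = 0x63
s_6 = Round(s_5, k_5) = 0x56

0x56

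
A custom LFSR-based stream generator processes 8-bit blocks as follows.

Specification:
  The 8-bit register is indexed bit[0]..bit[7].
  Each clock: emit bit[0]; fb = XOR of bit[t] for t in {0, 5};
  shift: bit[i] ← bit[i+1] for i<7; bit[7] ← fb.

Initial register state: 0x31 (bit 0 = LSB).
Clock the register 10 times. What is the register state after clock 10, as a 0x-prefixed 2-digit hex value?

reg_0 = 0x31
clock 1: out=1, reg = 0x18
clock 2: out=0, reg = 0x0C
clock 3: out=0, reg = 0x06
clock 4: out=0, reg = 0x03
clock 5: out=1, reg = 0x81
clock 6: out=1, reg = 0xC0
clock 7: out=0, reg = 0x60
clock 8: out=0, reg = 0xB0
clock 9: out=0, reg = 0xD8
clock 10: out=0, reg = 0x6C

0x6C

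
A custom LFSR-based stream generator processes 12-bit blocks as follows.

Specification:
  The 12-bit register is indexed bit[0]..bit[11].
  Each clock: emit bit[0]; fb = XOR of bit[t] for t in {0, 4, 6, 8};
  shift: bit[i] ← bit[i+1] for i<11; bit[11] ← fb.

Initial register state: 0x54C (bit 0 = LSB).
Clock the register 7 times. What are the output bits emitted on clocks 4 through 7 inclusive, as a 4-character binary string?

1001

reg_0 = 0x54C
clock 1: out=0, reg = 0x2A6
clock 2: out=0, reg = 0x153
clock 3: out=1, reg = 0x0A9
clock 4: out=1, reg = 0x854
clock 5: out=0, reg = 0x42A
clock 6: out=0, reg = 0x215
clock 7: out=1, reg = 0x10A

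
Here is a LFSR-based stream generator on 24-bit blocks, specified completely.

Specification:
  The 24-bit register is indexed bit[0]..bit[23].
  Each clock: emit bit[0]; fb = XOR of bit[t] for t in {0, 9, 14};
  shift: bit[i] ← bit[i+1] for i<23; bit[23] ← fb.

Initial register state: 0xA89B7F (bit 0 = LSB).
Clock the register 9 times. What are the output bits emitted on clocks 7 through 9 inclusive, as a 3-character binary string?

reg_0 = 0xA89B7F
clock 1: out=1, reg = 0x544DBF
clock 2: out=1, reg = 0x2A26DF
clock 3: out=1, reg = 0x15136F
clock 4: out=1, reg = 0x0A89B7
clock 5: out=1, reg = 0x8544DB
clock 6: out=1, reg = 0x42A26D
clock 7: out=1, reg = 0x215136
clock 8: out=0, reg = 0x90A89B
clock 9: out=1, reg = 0xC8544D

101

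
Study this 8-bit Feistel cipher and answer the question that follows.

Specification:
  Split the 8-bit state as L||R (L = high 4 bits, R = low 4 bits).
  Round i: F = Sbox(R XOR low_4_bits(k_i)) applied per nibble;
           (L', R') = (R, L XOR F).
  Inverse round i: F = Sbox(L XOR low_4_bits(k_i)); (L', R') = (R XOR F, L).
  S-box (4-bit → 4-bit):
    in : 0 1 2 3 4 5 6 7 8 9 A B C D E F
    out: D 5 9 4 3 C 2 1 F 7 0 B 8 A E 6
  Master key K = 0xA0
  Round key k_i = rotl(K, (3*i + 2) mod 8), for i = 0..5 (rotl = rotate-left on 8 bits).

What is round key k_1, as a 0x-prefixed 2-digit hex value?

0x14

K = 0xA0
k_0 = rotl(K, (3*0+2) mod 8) = rotl(K, 2) = 0x82
k_1 = rotl(K, (3*1+2) mod 8) = rotl(K, 5) = 0x14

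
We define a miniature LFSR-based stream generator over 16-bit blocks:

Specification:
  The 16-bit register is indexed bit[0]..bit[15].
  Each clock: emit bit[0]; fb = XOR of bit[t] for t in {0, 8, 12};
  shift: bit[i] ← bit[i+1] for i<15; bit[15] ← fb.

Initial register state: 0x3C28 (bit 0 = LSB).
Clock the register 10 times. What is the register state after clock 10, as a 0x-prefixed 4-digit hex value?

reg_0 = 0x3C28
clock 1: out=0, reg = 0x9E14
clock 2: out=0, reg = 0xCF0A
clock 3: out=0, reg = 0xE785
clock 4: out=1, reg = 0x73C2
clock 5: out=0, reg = 0x39E1
clock 6: out=1, reg = 0x9CF0
clock 7: out=0, reg = 0xCE78
clock 8: out=0, reg = 0x673C
clock 9: out=0, reg = 0xB39E
clock 10: out=0, reg = 0x59CF

0x59CF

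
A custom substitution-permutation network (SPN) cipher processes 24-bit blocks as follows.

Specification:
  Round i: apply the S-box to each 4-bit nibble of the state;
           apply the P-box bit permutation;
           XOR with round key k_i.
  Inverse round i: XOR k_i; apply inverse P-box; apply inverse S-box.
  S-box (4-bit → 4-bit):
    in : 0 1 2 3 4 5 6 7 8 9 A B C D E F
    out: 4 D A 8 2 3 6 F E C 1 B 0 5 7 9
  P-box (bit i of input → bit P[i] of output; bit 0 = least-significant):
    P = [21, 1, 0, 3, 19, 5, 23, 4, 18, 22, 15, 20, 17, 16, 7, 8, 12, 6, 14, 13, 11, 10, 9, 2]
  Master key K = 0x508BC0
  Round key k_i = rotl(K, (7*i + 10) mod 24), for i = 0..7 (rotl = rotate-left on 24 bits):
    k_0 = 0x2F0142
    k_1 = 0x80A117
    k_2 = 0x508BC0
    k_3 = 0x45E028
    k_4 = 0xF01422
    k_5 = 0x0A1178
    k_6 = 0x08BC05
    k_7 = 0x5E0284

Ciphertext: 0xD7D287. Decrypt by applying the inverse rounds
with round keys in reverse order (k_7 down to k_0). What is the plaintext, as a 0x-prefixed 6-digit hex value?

s_0 = ciphertext = 0xD7D287
s_1 = InvRound(s_0, k_7) = 0xCD40D6
s_2 = InvRound(s_1, k_6) = 0x576E96
s_3 = InvRound(s_2, k_5) = 0x778B52
s_4 = InvRound(s_3, k_4) = 0xE5BD8C
s_5 = InvRound(s_4, k_3) = 0xBD9C6A
s_6 = InvRound(s_5, k_2) = 0x6A85EB
s_7 = InvRound(s_6, k_1) = 0x22D47F
s_8 = InvRound(s_7, k_0) = 0x2D2DB9

0x2D2DB9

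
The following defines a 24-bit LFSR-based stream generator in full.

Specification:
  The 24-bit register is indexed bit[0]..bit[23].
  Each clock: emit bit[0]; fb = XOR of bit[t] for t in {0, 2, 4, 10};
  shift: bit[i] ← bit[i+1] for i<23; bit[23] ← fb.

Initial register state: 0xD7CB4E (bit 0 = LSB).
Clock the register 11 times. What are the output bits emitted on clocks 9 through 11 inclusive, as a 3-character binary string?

reg_0 = 0xD7CB4E
clock 1: out=0, reg = 0xEBE5A7
clock 2: out=1, reg = 0xF5F2D3
clock 3: out=1, reg = 0x7AF969
clock 4: out=1, reg = 0xBD7CB4
clock 5: out=0, reg = 0xDEBE5A
clock 6: out=0, reg = 0x6F5F2D
clock 7: out=1, reg = 0xB7AF96
clock 8: out=0, reg = 0xDBD7CB
clock 9: out=1, reg = 0x6DEBE5
clock 10: out=1, reg = 0x36F5F2
clock 11: out=0, reg = 0x1B7AF9

110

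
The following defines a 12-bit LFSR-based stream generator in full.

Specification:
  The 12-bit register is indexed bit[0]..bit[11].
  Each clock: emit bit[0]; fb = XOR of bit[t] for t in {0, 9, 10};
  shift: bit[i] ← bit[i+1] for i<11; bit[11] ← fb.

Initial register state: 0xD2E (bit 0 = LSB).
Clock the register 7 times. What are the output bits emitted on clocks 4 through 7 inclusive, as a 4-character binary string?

1010

reg_0 = 0xD2E
clock 1: out=0, reg = 0xE97
clock 2: out=1, reg = 0xF4B
clock 3: out=1, reg = 0xFA5
clock 4: out=1, reg = 0xFD2
clock 5: out=0, reg = 0x7E9
clock 6: out=1, reg = 0xBF4
clock 7: out=0, reg = 0xDFA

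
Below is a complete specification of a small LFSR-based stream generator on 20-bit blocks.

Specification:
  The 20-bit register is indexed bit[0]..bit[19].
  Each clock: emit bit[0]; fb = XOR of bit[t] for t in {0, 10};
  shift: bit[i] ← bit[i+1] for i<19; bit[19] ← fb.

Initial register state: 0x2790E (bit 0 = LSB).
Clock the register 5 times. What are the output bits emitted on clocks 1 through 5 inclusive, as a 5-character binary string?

reg_0 = 0x2790E
clock 1: out=0, reg = 0x13C87
clock 2: out=1, reg = 0x09E43
clock 3: out=1, reg = 0x04F21
clock 4: out=1, reg = 0x02790
clock 5: out=0, reg = 0x813C8

01110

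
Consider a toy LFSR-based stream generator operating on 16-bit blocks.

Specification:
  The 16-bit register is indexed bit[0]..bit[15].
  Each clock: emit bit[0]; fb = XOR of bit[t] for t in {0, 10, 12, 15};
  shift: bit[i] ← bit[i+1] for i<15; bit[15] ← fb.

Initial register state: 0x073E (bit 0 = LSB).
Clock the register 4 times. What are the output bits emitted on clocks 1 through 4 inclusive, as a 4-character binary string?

0111

reg_0 = 0x073E
clock 1: out=0, reg = 0x839F
clock 2: out=1, reg = 0x41CF
clock 3: out=1, reg = 0xA0E7
clock 4: out=1, reg = 0x5073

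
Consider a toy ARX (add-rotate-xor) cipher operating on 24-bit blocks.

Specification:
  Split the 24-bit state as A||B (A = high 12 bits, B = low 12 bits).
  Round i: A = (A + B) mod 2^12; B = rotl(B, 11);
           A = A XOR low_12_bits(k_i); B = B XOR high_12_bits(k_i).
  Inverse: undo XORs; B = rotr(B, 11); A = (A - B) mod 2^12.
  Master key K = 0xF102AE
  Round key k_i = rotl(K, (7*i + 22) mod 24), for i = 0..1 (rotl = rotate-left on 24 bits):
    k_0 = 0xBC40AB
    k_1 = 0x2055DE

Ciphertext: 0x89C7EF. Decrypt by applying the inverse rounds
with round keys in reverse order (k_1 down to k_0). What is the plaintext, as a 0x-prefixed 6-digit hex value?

0x1A5020

s_0 = ciphertext = 0x89C7EF
s_1 = InvRound(s_0, k_1) = 0x16EBD4
s_2 = InvRound(s_1, k_0) = 0x1A5020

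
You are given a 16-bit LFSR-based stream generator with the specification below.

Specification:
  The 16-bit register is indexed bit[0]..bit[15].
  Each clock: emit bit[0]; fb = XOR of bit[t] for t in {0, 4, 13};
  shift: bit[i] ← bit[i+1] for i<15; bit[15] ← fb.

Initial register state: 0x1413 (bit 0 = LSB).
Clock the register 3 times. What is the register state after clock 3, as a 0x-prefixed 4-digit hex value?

reg_0 = 0x1413
clock 1: out=1, reg = 0x0A09
clock 2: out=1, reg = 0x8504
clock 3: out=0, reg = 0x4282

0x4282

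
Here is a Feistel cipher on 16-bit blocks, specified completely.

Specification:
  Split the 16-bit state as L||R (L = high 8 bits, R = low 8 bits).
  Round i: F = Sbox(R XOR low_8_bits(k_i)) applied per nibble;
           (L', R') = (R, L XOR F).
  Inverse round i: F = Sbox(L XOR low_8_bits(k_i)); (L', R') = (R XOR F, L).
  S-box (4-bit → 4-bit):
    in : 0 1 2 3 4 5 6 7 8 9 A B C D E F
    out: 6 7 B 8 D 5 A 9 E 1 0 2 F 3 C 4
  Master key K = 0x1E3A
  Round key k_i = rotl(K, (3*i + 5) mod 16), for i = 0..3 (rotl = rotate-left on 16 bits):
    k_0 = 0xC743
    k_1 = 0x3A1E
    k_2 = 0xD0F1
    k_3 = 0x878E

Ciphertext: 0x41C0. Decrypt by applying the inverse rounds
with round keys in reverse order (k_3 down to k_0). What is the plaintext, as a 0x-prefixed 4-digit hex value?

s_0 = ciphertext = 0x41C0
s_1 = InvRound(s_0, k_3) = 0x3441
s_2 = InvRound(s_1, k_2) = 0xB434
s_3 = InvRound(s_2, k_1) = 0x34B4
s_4 = InvRound(s_3, k_0) = 0x2D34

0x2D34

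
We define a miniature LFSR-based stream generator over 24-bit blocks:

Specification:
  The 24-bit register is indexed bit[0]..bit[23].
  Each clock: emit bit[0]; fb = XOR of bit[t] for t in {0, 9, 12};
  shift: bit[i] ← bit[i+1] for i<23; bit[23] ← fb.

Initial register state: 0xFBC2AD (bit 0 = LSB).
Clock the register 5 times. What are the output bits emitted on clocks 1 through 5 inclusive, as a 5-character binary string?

reg_0 = 0xFBC2AD
clock 1: out=1, reg = 0x7DE156
clock 2: out=0, reg = 0x3EF0AB
clock 3: out=1, reg = 0x1F7855
clock 4: out=1, reg = 0x0FBC2A
clock 5: out=0, reg = 0x87DE15

10110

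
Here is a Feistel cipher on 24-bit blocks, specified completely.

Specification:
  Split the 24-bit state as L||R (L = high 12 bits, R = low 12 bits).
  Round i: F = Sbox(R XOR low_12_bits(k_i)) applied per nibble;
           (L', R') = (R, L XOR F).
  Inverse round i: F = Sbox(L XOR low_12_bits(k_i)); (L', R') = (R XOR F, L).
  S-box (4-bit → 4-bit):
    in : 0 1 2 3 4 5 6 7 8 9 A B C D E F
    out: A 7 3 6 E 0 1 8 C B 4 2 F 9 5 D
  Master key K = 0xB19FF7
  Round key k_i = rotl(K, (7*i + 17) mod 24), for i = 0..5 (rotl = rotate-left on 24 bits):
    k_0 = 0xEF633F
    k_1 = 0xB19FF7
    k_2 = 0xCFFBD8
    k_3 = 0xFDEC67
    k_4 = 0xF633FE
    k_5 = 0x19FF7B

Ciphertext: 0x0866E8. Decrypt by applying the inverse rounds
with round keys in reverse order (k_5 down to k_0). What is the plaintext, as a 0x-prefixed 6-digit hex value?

s_0 = ciphertext = 0x0866E8
s_1 = InvRound(s_0, k_5) = 0xB31086
s_2 = InvRound(s_1, k_4) = 0xC7BB31
s_3 = InvRound(s_2, k_3) = 0x14EC7B
s_4 = InvRound(s_3, k_2) = 0x8CA14E
s_5 = InvRound(s_4, k_1) = 0x9278CA
s_6 = InvRound(s_5, k_0) = 0xCB6927

0xCB6927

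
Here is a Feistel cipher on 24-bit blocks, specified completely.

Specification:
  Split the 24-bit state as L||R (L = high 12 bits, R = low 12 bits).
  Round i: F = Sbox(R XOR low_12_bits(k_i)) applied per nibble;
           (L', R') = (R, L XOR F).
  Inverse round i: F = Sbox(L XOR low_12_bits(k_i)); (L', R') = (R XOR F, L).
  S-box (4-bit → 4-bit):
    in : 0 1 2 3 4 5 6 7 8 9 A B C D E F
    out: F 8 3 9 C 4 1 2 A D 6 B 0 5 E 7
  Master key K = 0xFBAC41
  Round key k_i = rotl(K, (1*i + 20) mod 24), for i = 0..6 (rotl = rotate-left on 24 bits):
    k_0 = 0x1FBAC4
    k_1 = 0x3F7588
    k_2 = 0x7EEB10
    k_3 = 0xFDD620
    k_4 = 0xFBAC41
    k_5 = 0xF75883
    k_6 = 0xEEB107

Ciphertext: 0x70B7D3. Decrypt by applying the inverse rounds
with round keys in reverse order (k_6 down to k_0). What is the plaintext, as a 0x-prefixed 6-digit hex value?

s_0 = ciphertext = 0x70B7D3
s_1 = InvRound(s_0, k_6) = 0x62370B
s_2 = InvRound(s_1, k_5) = 0x964623
s_3 = InvRound(s_2, k_4) = 0x217964
s_4 = InvRound(s_3, k_3) = 0x5F6217
s_5 = InvRound(s_4, k_2) = 0xCF65F6
s_6 = InvRound(s_5, k_1) = 0x8D8CF6
s_7 = InvRound(s_6, k_0) = 0xF768D8

0xF768D8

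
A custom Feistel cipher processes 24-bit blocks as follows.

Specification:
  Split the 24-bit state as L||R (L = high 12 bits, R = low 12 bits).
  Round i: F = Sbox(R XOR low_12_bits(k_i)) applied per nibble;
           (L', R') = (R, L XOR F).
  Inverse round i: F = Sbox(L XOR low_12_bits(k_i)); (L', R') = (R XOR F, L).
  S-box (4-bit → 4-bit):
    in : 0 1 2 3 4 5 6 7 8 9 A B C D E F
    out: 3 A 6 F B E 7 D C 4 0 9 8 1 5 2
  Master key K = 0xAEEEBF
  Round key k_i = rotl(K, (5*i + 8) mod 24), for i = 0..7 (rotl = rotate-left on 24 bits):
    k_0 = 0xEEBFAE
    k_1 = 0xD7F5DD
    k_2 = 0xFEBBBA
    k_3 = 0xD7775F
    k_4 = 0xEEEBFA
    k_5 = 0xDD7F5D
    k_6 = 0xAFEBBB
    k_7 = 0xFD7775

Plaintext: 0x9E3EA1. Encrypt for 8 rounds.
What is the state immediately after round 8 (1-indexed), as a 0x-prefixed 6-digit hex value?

s_0 = plaintext = 0x9E3EA1
s_1 = Round(s_0, k_0) = 0xEA13D1
s_2 = Round(s_1, k_1) = 0x3D1999
s_3 = Round(s_2, k_2) = 0x9995BE
s_4 = Round(s_3, k_3) = 0x5BEFC3
s_5 = Round(s_4, k_4) = 0xFC3E4A
s_6 = Round(s_5, k_5) = 0xE4A56E
s_7 = Round(s_6, k_6) = 0x56EB54
s_8 = Round(s_7, k_7) = 0xB54D04

0xB54D04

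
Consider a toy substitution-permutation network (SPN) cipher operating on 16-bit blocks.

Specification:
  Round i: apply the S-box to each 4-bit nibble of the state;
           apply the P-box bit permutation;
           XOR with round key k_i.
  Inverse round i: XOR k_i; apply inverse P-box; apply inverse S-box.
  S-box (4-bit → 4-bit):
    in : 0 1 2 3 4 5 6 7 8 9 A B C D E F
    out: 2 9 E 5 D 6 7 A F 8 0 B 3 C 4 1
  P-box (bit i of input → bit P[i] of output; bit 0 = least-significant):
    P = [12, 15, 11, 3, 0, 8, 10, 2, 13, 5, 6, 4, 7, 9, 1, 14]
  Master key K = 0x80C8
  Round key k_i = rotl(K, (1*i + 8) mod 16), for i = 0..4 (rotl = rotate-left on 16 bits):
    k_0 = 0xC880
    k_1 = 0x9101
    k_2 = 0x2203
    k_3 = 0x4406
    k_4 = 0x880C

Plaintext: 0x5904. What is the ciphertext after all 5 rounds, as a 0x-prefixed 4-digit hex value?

0x4E4E

s_0 = plaintext = 0x5904
s_1 = Round(s_0, k_0) = 0xD39A
s_2 = Round(s_1, k_1) = 0xF147
s_3 = Round(s_2, k_2) = 0x869E
s_4 = Round(s_3, k_3) = 0x2EE0
s_5 = Round(s_4, k_4) = 0x4E4E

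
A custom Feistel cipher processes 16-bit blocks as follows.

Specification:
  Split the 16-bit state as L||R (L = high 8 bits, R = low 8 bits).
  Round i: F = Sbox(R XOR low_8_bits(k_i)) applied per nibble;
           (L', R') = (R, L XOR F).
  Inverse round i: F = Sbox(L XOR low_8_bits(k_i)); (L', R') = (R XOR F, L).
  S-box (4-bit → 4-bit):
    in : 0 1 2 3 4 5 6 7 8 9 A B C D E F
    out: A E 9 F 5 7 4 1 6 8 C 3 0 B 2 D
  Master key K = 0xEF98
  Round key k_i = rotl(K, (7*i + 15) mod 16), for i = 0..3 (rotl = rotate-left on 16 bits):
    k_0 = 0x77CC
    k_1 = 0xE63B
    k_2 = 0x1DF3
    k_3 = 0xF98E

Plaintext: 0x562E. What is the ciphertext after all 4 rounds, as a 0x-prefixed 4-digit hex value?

s_0 = plaintext = 0x562E
s_1 = Round(s_0, k_0) = 0x2E7F
s_2 = Round(s_1, k_1) = 0x7F7B
s_3 = Round(s_2, k_2) = 0x7B19
s_4 = Round(s_3, k_3) = 0x19FA

0x19FA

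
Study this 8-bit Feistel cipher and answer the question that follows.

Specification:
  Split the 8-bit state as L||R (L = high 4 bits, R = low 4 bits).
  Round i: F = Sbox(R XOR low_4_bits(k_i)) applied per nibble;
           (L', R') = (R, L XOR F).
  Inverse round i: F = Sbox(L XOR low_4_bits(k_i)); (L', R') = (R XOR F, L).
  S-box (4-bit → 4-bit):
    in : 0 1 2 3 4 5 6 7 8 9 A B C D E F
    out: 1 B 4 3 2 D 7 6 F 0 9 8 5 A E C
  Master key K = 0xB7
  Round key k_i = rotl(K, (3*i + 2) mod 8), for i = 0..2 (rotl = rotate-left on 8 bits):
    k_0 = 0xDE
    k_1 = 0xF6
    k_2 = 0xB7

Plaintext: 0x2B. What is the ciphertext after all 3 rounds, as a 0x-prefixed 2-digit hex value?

s_0 = plaintext = 0x2B
s_1 = Round(s_0, k_0) = 0xBF
s_2 = Round(s_1, k_1) = 0xFB
s_3 = Round(s_2, k_2) = 0xBA

0xBA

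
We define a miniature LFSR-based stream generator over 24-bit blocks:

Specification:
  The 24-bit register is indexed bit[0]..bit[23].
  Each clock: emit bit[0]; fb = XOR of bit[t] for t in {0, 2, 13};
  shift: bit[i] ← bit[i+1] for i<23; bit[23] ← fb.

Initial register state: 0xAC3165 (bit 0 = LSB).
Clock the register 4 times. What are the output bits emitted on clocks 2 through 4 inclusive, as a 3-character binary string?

010

reg_0 = 0xAC3165
clock 1: out=1, reg = 0xD618B2
clock 2: out=0, reg = 0x6B0C59
clock 3: out=1, reg = 0xB5862C
clock 4: out=0, reg = 0xDAC316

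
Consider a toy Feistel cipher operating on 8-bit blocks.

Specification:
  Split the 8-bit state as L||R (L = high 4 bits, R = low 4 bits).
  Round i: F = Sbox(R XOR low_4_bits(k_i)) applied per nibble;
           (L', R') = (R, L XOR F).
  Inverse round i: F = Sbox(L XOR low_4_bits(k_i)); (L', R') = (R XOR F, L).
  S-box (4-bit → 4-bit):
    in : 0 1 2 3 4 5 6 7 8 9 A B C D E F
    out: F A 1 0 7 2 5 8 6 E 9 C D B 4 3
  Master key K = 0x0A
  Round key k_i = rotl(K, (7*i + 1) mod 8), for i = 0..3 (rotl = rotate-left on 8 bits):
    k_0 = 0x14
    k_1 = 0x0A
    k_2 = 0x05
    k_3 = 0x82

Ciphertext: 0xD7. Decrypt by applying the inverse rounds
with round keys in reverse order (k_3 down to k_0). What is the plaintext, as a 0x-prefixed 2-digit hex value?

s_0 = ciphertext = 0xD7
s_1 = InvRound(s_0, k_3) = 0x4D
s_2 = InvRound(s_1, k_2) = 0x74
s_3 = InvRound(s_2, k_1) = 0xF7
s_4 = InvRound(s_3, k_0) = 0xBF

0xBF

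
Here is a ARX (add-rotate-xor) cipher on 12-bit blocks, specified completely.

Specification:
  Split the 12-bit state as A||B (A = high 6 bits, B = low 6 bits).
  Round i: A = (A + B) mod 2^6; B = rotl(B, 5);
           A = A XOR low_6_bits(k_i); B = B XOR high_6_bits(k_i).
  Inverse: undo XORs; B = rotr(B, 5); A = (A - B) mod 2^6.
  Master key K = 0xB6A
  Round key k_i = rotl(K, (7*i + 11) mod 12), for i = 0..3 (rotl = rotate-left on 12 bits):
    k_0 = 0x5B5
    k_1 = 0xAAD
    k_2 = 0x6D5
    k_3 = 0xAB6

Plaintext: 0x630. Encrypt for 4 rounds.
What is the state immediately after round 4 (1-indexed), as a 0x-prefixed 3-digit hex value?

0x15C

s_0 = plaintext = 0x630
s_1 = Round(s_0, k_0) = 0xF4E
s_2 = Round(s_1, k_1) = 0x9AD
s_3 = Round(s_2, k_2) = 0x1AD
s_4 = Round(s_3, k_3) = 0x15C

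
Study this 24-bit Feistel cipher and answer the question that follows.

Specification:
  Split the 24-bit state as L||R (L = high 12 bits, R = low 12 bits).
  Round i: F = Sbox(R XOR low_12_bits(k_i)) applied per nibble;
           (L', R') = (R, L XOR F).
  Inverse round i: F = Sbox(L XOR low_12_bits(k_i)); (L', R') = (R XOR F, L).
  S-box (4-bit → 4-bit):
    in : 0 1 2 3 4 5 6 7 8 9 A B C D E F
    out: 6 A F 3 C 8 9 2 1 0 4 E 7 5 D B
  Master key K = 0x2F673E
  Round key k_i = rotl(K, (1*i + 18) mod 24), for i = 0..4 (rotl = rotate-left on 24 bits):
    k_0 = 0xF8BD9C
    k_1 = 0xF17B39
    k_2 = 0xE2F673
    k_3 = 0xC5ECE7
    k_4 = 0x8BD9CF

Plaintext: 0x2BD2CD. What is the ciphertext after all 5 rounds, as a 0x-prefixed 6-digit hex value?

s_0 = plaintext = 0x2BD2CD
s_1 = Round(s_0, k_0) = 0x2CD937
s_2 = Round(s_1, k_1) = 0x937DA0
s_3 = Round(s_2, k_2) = 0xDA0764
s_4 = Round(s_3, k_3) = 0x7643B3
s_5 = Round(s_4, k_4) = 0x3B3343

0x3B3343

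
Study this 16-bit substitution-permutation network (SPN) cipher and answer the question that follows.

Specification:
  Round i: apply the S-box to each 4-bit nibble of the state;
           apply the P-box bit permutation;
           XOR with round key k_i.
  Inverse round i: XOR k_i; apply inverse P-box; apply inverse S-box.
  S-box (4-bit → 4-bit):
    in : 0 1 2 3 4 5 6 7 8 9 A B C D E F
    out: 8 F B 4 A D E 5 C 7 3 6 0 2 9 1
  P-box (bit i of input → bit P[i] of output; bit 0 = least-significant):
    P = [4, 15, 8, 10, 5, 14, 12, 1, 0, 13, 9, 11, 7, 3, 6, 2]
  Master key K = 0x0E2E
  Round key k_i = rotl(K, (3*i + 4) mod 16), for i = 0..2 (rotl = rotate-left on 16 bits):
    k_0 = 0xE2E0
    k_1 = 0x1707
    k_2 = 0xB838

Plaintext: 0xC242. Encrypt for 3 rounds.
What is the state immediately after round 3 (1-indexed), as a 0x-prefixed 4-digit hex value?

0x74C7

s_0 = plaintext = 0xC242
s_1 = Round(s_0, k_0) = 0x0EF3
s_2 = Round(s_1, k_1) = 0x1E22
s_3 = Round(s_2, k_2) = 0x74C7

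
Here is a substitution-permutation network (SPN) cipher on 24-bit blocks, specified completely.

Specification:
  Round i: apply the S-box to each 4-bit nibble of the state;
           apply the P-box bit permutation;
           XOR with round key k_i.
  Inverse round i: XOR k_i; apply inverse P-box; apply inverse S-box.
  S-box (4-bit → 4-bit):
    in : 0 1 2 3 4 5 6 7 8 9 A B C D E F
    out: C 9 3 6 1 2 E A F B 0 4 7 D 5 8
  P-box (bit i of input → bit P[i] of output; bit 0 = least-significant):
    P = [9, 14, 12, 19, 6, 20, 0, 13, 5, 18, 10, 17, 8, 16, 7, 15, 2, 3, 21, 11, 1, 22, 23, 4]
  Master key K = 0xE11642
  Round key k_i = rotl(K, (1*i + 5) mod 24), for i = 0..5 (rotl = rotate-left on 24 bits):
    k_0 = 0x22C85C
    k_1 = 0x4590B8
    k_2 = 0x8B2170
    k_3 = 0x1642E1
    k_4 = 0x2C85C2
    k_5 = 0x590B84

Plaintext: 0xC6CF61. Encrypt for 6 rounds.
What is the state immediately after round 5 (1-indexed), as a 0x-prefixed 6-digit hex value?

s_0 = plaintext = 0xC6CF61
s_1 = Round(s_0, k_0) = 0xD9E3D7
s_2 = Round(s_1, k_1) = 0xC9FD67
s_3 = Round(s_2, k_2) = 0x51CD5F
s_4 = Round(s_3, k_3) = 0x4D4F45
s_5 = Round(s_4, k_4) = 0x0ECC84
s_6 = Round(s_5, k_5) = 0xEC2C71

0x0ECC84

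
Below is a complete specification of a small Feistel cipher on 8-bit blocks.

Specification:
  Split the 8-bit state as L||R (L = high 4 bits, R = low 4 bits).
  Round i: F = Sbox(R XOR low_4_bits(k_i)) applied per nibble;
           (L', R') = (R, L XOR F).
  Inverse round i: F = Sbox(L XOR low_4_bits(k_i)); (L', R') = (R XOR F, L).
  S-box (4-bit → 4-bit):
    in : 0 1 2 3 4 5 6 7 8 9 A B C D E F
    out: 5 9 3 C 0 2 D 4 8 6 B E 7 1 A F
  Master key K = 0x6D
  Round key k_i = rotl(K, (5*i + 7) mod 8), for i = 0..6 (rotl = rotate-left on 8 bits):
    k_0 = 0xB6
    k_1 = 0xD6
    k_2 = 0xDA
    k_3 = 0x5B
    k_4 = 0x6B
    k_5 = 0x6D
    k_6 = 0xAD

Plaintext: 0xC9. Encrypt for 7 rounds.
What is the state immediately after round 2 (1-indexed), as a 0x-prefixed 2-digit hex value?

0x3B

s_0 = plaintext = 0xC9
s_1 = Round(s_0, k_0) = 0x93
s_2 = Round(s_1, k_1) = 0x3B
s_3 = Round(s_2, k_2) = 0xBA
s_4 = Round(s_3, k_3) = 0xA2
s_5 = Round(s_4, k_4) = 0x2C
s_6 = Round(s_5, k_5) = 0xCB
s_7 = Round(s_6, k_6) = 0xB1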